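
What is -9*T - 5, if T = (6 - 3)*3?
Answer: -86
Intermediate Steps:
T = 9 (T = 3*3 = 9)
-9*T - 5 = -9*9 - 5 = -81 - 5 = -86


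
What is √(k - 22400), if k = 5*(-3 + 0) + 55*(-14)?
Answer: I*√23185 ≈ 152.27*I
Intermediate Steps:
k = -785 (k = 5*(-3) - 770 = -15 - 770 = -785)
√(k - 22400) = √(-785 - 22400) = √(-23185) = I*√23185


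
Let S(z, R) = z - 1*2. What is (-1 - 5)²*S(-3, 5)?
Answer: -180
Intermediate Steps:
S(z, R) = -2 + z (S(z, R) = z - 2 = -2 + z)
(-1 - 5)²*S(-3, 5) = (-1 - 5)²*(-2 - 3) = (-6)²*(-5) = 36*(-5) = -180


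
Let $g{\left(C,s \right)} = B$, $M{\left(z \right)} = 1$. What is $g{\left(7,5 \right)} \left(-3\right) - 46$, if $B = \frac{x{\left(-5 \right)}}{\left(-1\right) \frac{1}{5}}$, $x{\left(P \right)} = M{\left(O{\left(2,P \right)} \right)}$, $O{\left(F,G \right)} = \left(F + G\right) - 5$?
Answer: $-31$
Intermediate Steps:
$O{\left(F,G \right)} = -5 + F + G$
$x{\left(P \right)} = 1$
$B = -5$ ($B = 1 \frac{1}{\left(-1\right) \frac{1}{5}} = 1 \frac{1}{- \frac{1}{5}} = 1 \left(-5\right) = -5$)
$g{\left(C,s \right)} = -5$
$g{\left(7,5 \right)} \left(-3\right) - 46 = \left(-5\right) \left(-3\right) - 46 = 15 - 46 = -31$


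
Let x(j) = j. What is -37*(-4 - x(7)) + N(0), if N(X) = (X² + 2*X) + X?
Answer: 407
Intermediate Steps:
N(X) = X² + 3*X
-37*(-4 - x(7)) + N(0) = -37*(-4 - 1*7) + 0*(3 + 0) = -37*(-4 - 7) + 0*3 = -37*(-11) + 0 = 407 + 0 = 407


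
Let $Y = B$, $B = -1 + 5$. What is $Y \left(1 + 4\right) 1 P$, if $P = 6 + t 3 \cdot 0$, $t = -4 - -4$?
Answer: $120$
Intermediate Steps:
$t = 0$ ($t = -4 + 4 = 0$)
$B = 4$
$Y = 4$
$P = 6$ ($P = 6 + 0 \cdot 3 \cdot 0 = 6 + 0 \cdot 0 = 6 + 0 = 6$)
$Y \left(1 + 4\right) 1 P = 4 \left(1 + 4\right) 1 \cdot 6 = 4 \cdot 5 \cdot 1 \cdot 6 = 4 \cdot 5 \cdot 6 = 20 \cdot 6 = 120$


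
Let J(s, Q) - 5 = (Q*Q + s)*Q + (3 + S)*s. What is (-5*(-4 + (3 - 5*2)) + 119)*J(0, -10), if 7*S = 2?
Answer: -173130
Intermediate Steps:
S = 2/7 (S = (⅐)*2 = 2/7 ≈ 0.28571)
J(s, Q) = 5 + 23*s/7 + Q*(s + Q²) (J(s, Q) = 5 + ((Q*Q + s)*Q + (3 + 2/7)*s) = 5 + ((Q² + s)*Q + 23*s/7) = 5 + ((s + Q²)*Q + 23*s/7) = 5 + (Q*(s + Q²) + 23*s/7) = 5 + (23*s/7 + Q*(s + Q²)) = 5 + 23*s/7 + Q*(s + Q²))
(-5*(-4 + (3 - 5*2)) + 119)*J(0, -10) = (-5*(-4 + (3 - 5*2)) + 119)*(5 + (-10)³ + (23/7)*0 - 10*0) = (-5*(-4 + (3 - 10)) + 119)*(5 - 1000 + 0 + 0) = (-5*(-4 - 7) + 119)*(-995) = (-5*(-11) + 119)*(-995) = (55 + 119)*(-995) = 174*(-995) = -173130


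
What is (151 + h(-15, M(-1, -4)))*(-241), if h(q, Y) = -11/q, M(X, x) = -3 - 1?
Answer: -548516/15 ≈ -36568.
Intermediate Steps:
M(X, x) = -4
(151 + h(-15, M(-1, -4)))*(-241) = (151 - 11/(-15))*(-241) = (151 - 11*(-1/15))*(-241) = (151 + 11/15)*(-241) = (2276/15)*(-241) = -548516/15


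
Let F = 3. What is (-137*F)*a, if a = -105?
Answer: 43155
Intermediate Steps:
(-137*F)*a = -137*3*(-105) = -411*(-105) = 43155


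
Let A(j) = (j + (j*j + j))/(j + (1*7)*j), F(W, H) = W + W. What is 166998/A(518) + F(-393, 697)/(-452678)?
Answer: 2907552759/1131695 ≈ 2569.2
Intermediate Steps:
F(W, H) = 2*W
A(j) = (j² + 2*j)/(8*j) (A(j) = (j + (j² + j))/(j + 7*j) = (j + (j + j²))/((8*j)) = (j² + 2*j)*(1/(8*j)) = (j² + 2*j)/(8*j))
166998/A(518) + F(-393, 697)/(-452678) = 166998/(¼ + (⅛)*518) + (2*(-393))/(-452678) = 166998/(¼ + 259/4) - 786*(-1/452678) = 166998/65 + 393/226339 = 166998*(1/65) + 393/226339 = 12846/5 + 393/226339 = 2907552759/1131695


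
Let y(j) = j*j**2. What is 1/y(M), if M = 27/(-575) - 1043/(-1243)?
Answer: 365104276569828125/181479156825818944 ≈ 2.0118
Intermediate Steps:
M = 566164/714725 (M = 27*(-1/575) - 1043*(-1/1243) = -27/575 + 1043/1243 = 566164/714725 ≈ 0.79214)
y(j) = j**3
1/y(M) = 1/((566164/714725)**3) = 1/(181479156825818944/365104276569828125) = 365104276569828125/181479156825818944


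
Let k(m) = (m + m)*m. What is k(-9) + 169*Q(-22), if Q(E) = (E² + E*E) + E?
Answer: 160036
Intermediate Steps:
k(m) = 2*m² (k(m) = (2*m)*m = 2*m²)
Q(E) = E + 2*E² (Q(E) = (E² + E²) + E = 2*E² + E = E + 2*E²)
k(-9) + 169*Q(-22) = 2*(-9)² + 169*(-22*(1 + 2*(-22))) = 2*81 + 169*(-22*(1 - 44)) = 162 + 169*(-22*(-43)) = 162 + 169*946 = 162 + 159874 = 160036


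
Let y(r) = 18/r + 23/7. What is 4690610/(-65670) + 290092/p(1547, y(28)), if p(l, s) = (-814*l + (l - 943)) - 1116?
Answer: -296407005067/4136454795 ≈ -71.657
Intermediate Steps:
y(r) = 23/7 + 18/r (y(r) = 18/r + 23*(⅐) = 18/r + 23/7 = 23/7 + 18/r)
p(l, s) = -2059 - 813*l (p(l, s) = (-814*l + (-943 + l)) - 1116 = (-943 - 813*l) - 1116 = -2059 - 813*l)
4690610/(-65670) + 290092/p(1547, y(28)) = 4690610/(-65670) + 290092/(-2059 - 813*1547) = 4690610*(-1/65670) + 290092/(-2059 - 1257711) = -469061/6567 + 290092/(-1259770) = -469061/6567 + 290092*(-1/1259770) = -469061/6567 - 145046/629885 = -296407005067/4136454795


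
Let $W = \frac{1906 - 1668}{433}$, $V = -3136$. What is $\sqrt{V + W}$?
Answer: $\frac{15 i \sqrt{2612722}}{433} \approx 55.995 i$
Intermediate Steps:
$W = \frac{238}{433}$ ($W = \left(1906 - 1668\right) \frac{1}{433} = 238 \cdot \frac{1}{433} = \frac{238}{433} \approx 0.54965$)
$\sqrt{V + W} = \sqrt{-3136 + \frac{238}{433}} = \sqrt{- \frac{1357650}{433}} = \frac{15 i \sqrt{2612722}}{433}$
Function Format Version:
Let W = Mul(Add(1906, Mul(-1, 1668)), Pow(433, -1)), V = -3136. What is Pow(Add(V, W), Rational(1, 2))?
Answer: Mul(Rational(15, 433), I, Pow(2612722, Rational(1, 2))) ≈ Mul(55.995, I)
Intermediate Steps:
W = Rational(238, 433) (W = Mul(Add(1906, -1668), Rational(1, 433)) = Mul(238, Rational(1, 433)) = Rational(238, 433) ≈ 0.54965)
Pow(Add(V, W), Rational(1, 2)) = Pow(Add(-3136, Rational(238, 433)), Rational(1, 2)) = Pow(Rational(-1357650, 433), Rational(1, 2)) = Mul(Rational(15, 433), I, Pow(2612722, Rational(1, 2)))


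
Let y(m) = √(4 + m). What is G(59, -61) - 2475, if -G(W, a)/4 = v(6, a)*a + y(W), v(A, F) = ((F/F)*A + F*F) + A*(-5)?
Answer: 899593 - 12*√7 ≈ 8.9956e+5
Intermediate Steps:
v(A, F) = F² - 4*A (v(A, F) = (1*A + F²) - 5*A = (A + F²) - 5*A = F² - 4*A)
G(W, a) = -4*√(4 + W) - 4*a*(-24 + a²) (G(W, a) = -4*((a² - 4*6)*a + √(4 + W)) = -4*((a² - 24)*a + √(4 + W)) = -4*((-24 + a²)*a + √(4 + W)) = -4*(a*(-24 + a²) + √(4 + W)) = -4*(√(4 + W) + a*(-24 + a²)) = -4*√(4 + W) - 4*a*(-24 + a²))
G(59, -61) - 2475 = (-4*(-61)³ - 4*√(4 + 59) + 96*(-61)) - 2475 = (-4*(-226981) - 12*√7 - 5856) - 2475 = (907924 - 12*√7 - 5856) - 2475 = (902068 - 12*√7) - 2475 = 899593 - 12*√7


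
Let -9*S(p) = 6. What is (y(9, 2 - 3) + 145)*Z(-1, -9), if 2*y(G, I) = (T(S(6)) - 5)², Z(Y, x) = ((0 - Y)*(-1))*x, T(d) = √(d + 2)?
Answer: 2847/2 - 30*√3 ≈ 1371.5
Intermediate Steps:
S(p) = -⅔ (S(p) = -⅑*6 = -⅔)
T(d) = √(2 + d)
Z(Y, x) = Y*x (Z(Y, x) = (-Y*(-1))*x = Y*x)
y(G, I) = (-5 + 2*√3/3)²/2 (y(G, I) = (√(2 - ⅔) - 5)²/2 = (√(4/3) - 5)²/2 = (2*√3/3 - 5)²/2 = (-5 + 2*√3/3)²/2)
(y(9, 2 - 3) + 145)*Z(-1, -9) = ((79/6 - 10*√3/3) + 145)*(-1*(-9)) = (949/6 - 10*√3/3)*9 = 2847/2 - 30*√3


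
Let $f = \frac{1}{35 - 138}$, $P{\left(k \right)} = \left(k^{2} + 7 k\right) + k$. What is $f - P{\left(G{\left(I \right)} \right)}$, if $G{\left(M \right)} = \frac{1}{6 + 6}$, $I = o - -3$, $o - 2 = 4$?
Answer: $- \frac{10135}{14832} \approx -0.68332$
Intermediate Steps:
$o = 6$ ($o = 2 + 4 = 6$)
$I = 9$ ($I = 6 - -3 = 6 + 3 = 9$)
$G{\left(M \right)} = \frac{1}{12}$
$P{\left(k \right)} = k^{2} + 8 k$
$f = - \frac{1}{103}$ ($f = \frac{1}{-103} = - \frac{1}{103} \approx -0.0097087$)
$f - P{\left(G{\left(I \right)} \right)} = - \frac{1}{103} - \frac{8 + \frac{1}{12}}{12} = - \frac{1}{103} - \frac{1}{12} \cdot \frac{97}{12} = - \frac{1}{103} - \frac{97}{144} = - \frac{10135}{14832}$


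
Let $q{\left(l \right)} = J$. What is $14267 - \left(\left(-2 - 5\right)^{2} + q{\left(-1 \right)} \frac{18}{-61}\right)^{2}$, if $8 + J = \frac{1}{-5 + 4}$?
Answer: $\frac{43158706}{3721} \approx 11599.0$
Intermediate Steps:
$J = -9$ ($J = -8 + \frac{1}{-5 + 4} = -8 + \frac{1}{-1} = -8 - 1 = -9$)
$q{\left(l \right)} = -9$
$14267 - \left(\left(-2 - 5\right)^{2} + q{\left(-1 \right)} \frac{18}{-61}\right)^{2} = 14267 - \left(\left(-2 - 5\right)^{2} - 9 \frac{18}{-61}\right)^{2} = 14267 - \left(\left(-7\right)^{2} - 9 \cdot 18 \left(- \frac{1}{61}\right)\right)^{2} = 14267 - \left(49 - - \frac{162}{61}\right)^{2} = 14267 - \left(49 + \frac{162}{61}\right)^{2} = 14267 - \left(\frac{3151}{61}\right)^{2} = 14267 - \frac{9928801}{3721} = \frac{43158706}{3721}$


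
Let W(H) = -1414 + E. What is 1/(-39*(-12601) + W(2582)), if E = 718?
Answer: 1/490743 ≈ 2.0377e-6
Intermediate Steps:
W(H) = -696 (W(H) = -1414 + 718 = -696)
1/(-39*(-12601) + W(2582)) = 1/(-39*(-12601) - 696) = 1/(491439 - 696) = 1/490743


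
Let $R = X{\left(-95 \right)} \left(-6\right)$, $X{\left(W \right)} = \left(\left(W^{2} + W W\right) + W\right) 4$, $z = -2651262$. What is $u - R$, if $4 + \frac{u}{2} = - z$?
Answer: $5733436$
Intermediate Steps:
$X{\left(W \right)} = 4 W + 8 W^{2}$ ($X{\left(W \right)} = \left(\left(W^{2} + W^{2}\right) + W\right) 4 = \left(2 W^{2} + W\right) 4 = \left(W + 2 W^{2}\right) 4 = 4 W + 8 W^{2}$)
$u = 5302516$ ($u = -8 + 2 \left(\left(-1\right) \left(-2651262\right)\right) = -8 + 2 \cdot 2651262 = -8 + 5302524 = 5302516$)
$R = -430920$ ($R = 4 \left(-95\right) \left(1 + 2 \left(-95\right)\right) \left(-6\right) = 4 \left(-95\right) \left(1 - 190\right) \left(-6\right) = 4 \left(-95\right) \left(-189\right) \left(-6\right) = 71820 \left(-6\right) = -430920$)
$u - R = 5302516 - -430920 = 5302516 + 430920 = 5733436$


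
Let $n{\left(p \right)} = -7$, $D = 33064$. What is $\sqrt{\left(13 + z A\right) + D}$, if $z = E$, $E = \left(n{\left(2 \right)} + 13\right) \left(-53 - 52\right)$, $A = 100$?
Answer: $i \sqrt{29923} \approx 172.98 i$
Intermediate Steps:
$E = -630$ ($E = \left(-7 + 13\right) \left(-53 - 52\right) = 6 \left(-105\right) = -630$)
$z = -630$
$\sqrt{\left(13 + z A\right) + D} = \sqrt{\left(13 - 63000\right) + 33064} = \sqrt{-62987 + 33064} = \sqrt{-29923} = i \sqrt{29923}$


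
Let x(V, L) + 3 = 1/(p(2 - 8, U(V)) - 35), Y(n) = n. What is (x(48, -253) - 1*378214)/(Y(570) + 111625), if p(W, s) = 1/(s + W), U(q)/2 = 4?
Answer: -274705/81489 ≈ -3.3711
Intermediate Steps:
U(q) = 8 (U(q) = 2*4 = 8)
p(W, s) = 1/(W + s)
x(V, L) = -209/69 (x(V, L) = -3 + 1/(1/((2 - 8) + 8) - 35) = -3 + 1/(1/(-6 + 8) - 35) = -3 + 1/(1/2 - 35) = -3 + 1/(½ - 35) = -3 + 1/(-69/2) = -3 - 2/69 = -209/69)
(x(48, -253) - 1*378214)/(Y(570) + 111625) = (-209/69 - 1*378214)/(570 + 111625) = (-209/69 - 378214)/112195 = -26096975/69*1/112195 = -274705/81489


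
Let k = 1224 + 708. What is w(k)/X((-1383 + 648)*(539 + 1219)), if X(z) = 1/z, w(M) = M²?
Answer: -4823035449120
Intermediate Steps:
k = 1932
w(k)/X((-1383 + 648)*(539 + 1219)) = 1932²/(1/((-1383 + 648)*(539 + 1219))) = 3732624/(1/(-735*1758)) = 3732624/(1/(-1292130)) = 3732624/(-1/1292130) = 3732624*(-1292130) = -4823035449120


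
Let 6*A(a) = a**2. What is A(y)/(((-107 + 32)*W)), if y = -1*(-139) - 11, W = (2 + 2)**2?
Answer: -512/225 ≈ -2.2756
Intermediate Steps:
W = 16 (W = 4**2 = 16)
y = 128 (y = 139 - 11 = 128)
A(a) = a**2/6
A(y)/(((-107 + 32)*W)) = ((1/6)*128**2)/(((-107 + 32)*16)) = ((1/6)*16384)/((-75*16)) = (8192/3)/(-1200) = (8192/3)*(-1/1200) = -512/225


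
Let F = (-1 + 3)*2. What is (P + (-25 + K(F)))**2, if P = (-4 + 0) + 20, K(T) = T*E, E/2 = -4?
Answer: 1681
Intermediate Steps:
E = -8 (E = 2*(-4) = -8)
F = 4 (F = 2*2 = 4)
K(T) = -8*T (K(T) = T*(-8) = -8*T)
P = 16 (P = -4 + 20 = 16)
(P + (-25 + K(F)))**2 = (16 + (-25 - 8*4))**2 = (16 + (-25 - 32))**2 = (16 - 57)**2 = (-41)**2 = 1681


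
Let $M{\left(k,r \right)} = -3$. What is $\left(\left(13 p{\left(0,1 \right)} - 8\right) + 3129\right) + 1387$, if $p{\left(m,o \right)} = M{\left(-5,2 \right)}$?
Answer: $4469$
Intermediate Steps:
$p{\left(m,o \right)} = -3$
$\left(\left(13 p{\left(0,1 \right)} - 8\right) + 3129\right) + 1387 = \left(\left(13 \left(-3\right) - 8\right) + 3129\right) + 1387 = \left(\left(-39 + \left(-5 + \left(-6 + 3\right)\right)\right) + 3129\right) + 1387 = \left(\left(-39 - 8\right) + 3129\right) + 1387 = \left(-47 + 3129\right) + 1387 = 3082 + 1387 = 4469$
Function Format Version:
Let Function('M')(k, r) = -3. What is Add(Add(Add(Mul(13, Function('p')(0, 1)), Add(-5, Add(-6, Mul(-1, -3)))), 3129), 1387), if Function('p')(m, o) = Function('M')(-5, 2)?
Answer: 4469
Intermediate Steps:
Function('p')(m, o) = -3
Add(Add(Add(Mul(13, Function('p')(0, 1)), Add(-5, Add(-6, Mul(-1, -3)))), 3129), 1387) = Add(Add(Add(Mul(13, -3), Add(-5, Add(-6, Mul(-1, -3)))), 3129), 1387) = Add(Add(Add(-39, Add(-5, Add(-6, 3))), 3129), 1387) = Add(Add(Add(-39, Add(-5, -3)), 3129), 1387) = Add(Add(Add(-39, -8), 3129), 1387) = Add(Add(-47, 3129), 1387) = Add(3082, 1387) = 4469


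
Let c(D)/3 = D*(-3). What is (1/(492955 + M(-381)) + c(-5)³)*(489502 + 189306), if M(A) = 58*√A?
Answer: 1156266607535370885280/18692762593 - 3028528*I*√381/18692762593 ≈ 6.1856e+10 - 0.0031624*I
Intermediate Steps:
c(D) = -9*D (c(D) = 3*(D*(-3)) = 3*(-3*D) = -9*D)
(1/(492955 + M(-381)) + c(-5)³)*(489502 + 189306) = (1/(492955 + 58*√(-381)) + (-9*(-5))³)*(489502 + 189306) = (1/(492955 + 58*(I*√381)) + 45³)*678808 = (1/(492955 + 58*I*√381) + 91125)*678808 = (91125 + 1/(492955 + 58*I*√381))*678808 = 61856379000 + 678808/(492955 + 58*I*√381)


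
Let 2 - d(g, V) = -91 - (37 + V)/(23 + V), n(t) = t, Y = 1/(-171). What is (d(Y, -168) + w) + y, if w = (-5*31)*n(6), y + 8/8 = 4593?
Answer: 544606/145 ≈ 3755.9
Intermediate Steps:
Y = -1/171 ≈ -0.0058480
d(g, V) = 93 + (37 + V)/(23 + V) (d(g, V) = 2 - (-91 - (37 + V)/(23 + V)) = 2 + (91 + (37 + V)/(23 + V)) = 93 + (37 + V)/(23 + V))
y = 4592 (y = -1 + 4593 = 4592)
w = -930 (w = -5*31*6 = -155*6 = -930)
(d(Y, -168) + w) + y = (2*(1088 + 47*(-168))/(23 - 168) - 930) + 4592 = (2*(1088 - 7896)/(-145) - 930) + 4592 = (2*(-1/145)*(-6808) - 930) + 4592 = (13616/145 - 930) + 4592 = -121234/145 + 4592 = 544606/145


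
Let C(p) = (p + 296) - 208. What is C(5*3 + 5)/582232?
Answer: 27/145558 ≈ 0.00018549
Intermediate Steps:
C(p) = 88 + p (C(p) = (296 + p) - 208 = 88 + p)
C(5*3 + 5)/582232 = (88 + (5*3 + 5))/582232 = (88 + (15 + 5))*(1/582232) = (88 + 20)*(1/582232) = 108*(1/582232) = 27/145558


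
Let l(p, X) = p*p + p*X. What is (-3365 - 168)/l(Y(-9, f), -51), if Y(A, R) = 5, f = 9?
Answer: 3533/230 ≈ 15.361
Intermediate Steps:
l(p, X) = p² + X*p
(-3365 - 168)/l(Y(-9, f), -51) = (-3365 - 168)/((5*(-51 + 5))) = -3533/(5*(-46)) = -3533/(-230) = -3533*(-1/230) = 3533/230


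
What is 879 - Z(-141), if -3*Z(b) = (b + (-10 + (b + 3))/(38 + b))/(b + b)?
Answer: 76608677/87138 ≈ 879.17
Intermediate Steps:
Z(b) = -(b + (-7 + b)/(38 + b))/(6*b) (Z(b) = -(b + (-10 + (b + 3))/(38 + b))/(3*(b + b)) = -(b + (-10 + (3 + b))/(38 + b))/(3*(2*b)) = -(b + (-7 + b)/(38 + b))*1/(2*b)/3 = -(b + (-7 + b)/(38 + b))/(6*b))
879 - Z(-141) = 879 - (7 - 1*(-141)² - 39*(-141))/(6*(-141)*(38 - 141)) = 879 - (-1)*(7 - 1*19881 + 5499)/(6*141*(-103)) = 879 - (-1)*(-1)*(7 - 19881 + 5499)/(6*141*103) = 879 - (-1)*(-1)*(-14375)/(6*141*103) = 879 - 1*(-14375/87138) = 879 + 14375/87138 = 76608677/87138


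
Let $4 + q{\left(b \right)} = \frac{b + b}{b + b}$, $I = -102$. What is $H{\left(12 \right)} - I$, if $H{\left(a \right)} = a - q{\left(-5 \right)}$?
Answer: $117$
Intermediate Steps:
$q{\left(b \right)} = -3$ ($q{\left(b \right)} = -4 + \frac{b + b}{b + b} = -4 + \frac{2 b}{2 b} = -4 + 2 b \frac{1}{2 b} = -4 + 1 = -3$)
$H{\left(a \right)} = 3 + a$ ($H{\left(a \right)} = a - -3 = a + 3 = 3 + a$)
$H{\left(12 \right)} - I = \left(3 + 12\right) - -102 = 15 + 102 = 117$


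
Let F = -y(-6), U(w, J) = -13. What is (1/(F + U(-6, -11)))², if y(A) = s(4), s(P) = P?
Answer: 1/289 ≈ 0.0034602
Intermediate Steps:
y(A) = 4
F = -4 (F = -1*4 = -4)
(1/(F + U(-6, -11)))² = (1/(-4 - 13))² = (1/(-17))² = (-1/17)² = 1/289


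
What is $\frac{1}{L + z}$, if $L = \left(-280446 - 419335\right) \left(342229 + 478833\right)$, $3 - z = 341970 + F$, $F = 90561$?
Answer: $- \frac{1}{574564019950} \approx -1.7404 \cdot 10^{-12}$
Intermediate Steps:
$z = -432528$ ($z = 3 - \left(341970 + 90561\right) = 3 - 432531 = -432528$)
$L = -574563587422$ ($L = \left(-699781\right) 821062 = -574563587422$)
$\frac{1}{L + z} = \frac{1}{-574563587422 - 432528} = \frac{1}{-574564019950} = - \frac{1}{574564019950}$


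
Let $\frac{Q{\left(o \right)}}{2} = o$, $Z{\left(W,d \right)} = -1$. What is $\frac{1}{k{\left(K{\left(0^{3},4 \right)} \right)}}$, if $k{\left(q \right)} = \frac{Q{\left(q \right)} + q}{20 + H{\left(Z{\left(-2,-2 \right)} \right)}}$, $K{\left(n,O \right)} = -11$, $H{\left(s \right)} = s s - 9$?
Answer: $- \frac{4}{11} \approx -0.36364$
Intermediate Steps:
$Q{\left(o \right)} = 2 o$
$H{\left(s \right)} = -9 + s^{2}$ ($H{\left(s \right)} = s^{2} - 9 = -9 + s^{2}$)
$k{\left(q \right)} = \frac{q}{4}$ ($k{\left(q \right)} = \frac{2 q + q}{20 - \left(9 - \left(-1\right)^{2}\right)} = \frac{3 q}{20 + \left(-9 + 1\right)} = \frac{3 q}{20 - 8} = \frac{3 q}{12} = 3 q \frac{1}{12} = \frac{q}{4}$)
$\frac{1}{k{\left(K{\left(0^{3},4 \right)} \right)}} = \frac{1}{\frac{1}{4} \left(-11\right)} = \frac{1}{- \frac{11}{4}} = - \frac{4}{11}$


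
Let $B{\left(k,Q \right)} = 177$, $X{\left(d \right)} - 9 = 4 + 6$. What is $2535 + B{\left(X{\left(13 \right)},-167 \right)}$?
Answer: $2712$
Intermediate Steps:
$X{\left(d \right)} = 19$ ($X{\left(d \right)} = 9 + \left(4 + 6\right) = 9 + 10 = 19$)
$2535 + B{\left(X{\left(13 \right)},-167 \right)} = 2535 + 177 = 2712$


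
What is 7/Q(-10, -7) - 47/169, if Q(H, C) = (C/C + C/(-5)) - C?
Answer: 3706/7943 ≈ 0.46657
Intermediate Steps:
Q(H, C) = 1 - 6*C/5 (Q(H, C) = (1 + C*(-⅕)) - C = (1 - C/5) - C = 1 - 6*C/5)
7/Q(-10, -7) - 47/169 = 7/(1 - 6/5*(-7)) - 47/169 = 7/(1 + 42/5) - 47*1/169 = 7/(47/5) - 47/169 = 7*(5/47) - 47/169 = 35/47 - 47/169 = 3706/7943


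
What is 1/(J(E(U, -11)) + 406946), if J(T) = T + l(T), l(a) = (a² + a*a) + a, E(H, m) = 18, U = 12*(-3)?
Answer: 1/407630 ≈ 2.4532e-6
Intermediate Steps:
U = -36
l(a) = a + 2*a² (l(a) = (a² + a²) + a = 2*a² + a = a + 2*a²)
J(T) = T + T*(1 + 2*T)
1/(J(E(U, -11)) + 406946) = 1/(2*18*(1 + 18) + 406946) = 1/(2*18*19 + 406946) = 1/(684 + 406946) = 1/407630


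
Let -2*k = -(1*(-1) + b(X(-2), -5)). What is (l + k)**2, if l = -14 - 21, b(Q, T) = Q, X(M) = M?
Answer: 5329/4 ≈ 1332.3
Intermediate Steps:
l = -35
k = -3/2 (k = -(-1)*(1*(-1) - 2)/2 = -(-1)*(-1 - 2)/2 = -(-1)*(-3)/2 = -1/2*3 = -3/2 ≈ -1.5000)
(l + k)**2 = (-35 - 3/2)**2 = (-73/2)**2 = 5329/4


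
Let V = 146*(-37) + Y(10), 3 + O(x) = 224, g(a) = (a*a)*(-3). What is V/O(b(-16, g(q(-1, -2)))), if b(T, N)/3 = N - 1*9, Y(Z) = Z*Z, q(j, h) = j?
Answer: -5302/221 ≈ -23.991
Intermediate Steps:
Y(Z) = Z**2
g(a) = -3*a**2 (g(a) = a**2*(-3) = -3*a**2)
b(T, N) = -27 + 3*N (b(T, N) = 3*(N - 1*9) = 3*(N - 9) = 3*(-9 + N) = -27 + 3*N)
O(x) = 221 (O(x) = -3 + 224 = 221)
V = -5302 (V = 146*(-37) + 10**2 = -5402 + 100 = -5302)
V/O(b(-16, g(q(-1, -2)))) = -5302/221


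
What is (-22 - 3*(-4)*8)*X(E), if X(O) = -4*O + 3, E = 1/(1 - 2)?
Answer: 518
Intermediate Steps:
E = -1 (E = 1/(-1) = -1)
X(O) = 3 - 4*O
(-22 - 3*(-4)*8)*X(E) = (-22 - 3*(-4)*8)*(3 - 4*(-1)) = (-22 + 12*8)*(3 + 4) = (-22 + 96)*7 = 74*7 = 518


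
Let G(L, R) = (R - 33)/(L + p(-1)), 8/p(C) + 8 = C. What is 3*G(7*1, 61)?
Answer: 756/55 ≈ 13.745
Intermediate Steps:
p(C) = 8/(-8 + C)
G(L, R) = (-33 + R)/(-8/9 + L) (G(L, R) = (R - 33)/(L + 8/(-8 - 1)) = (-33 + R)/(L + 8/(-9)) = (-33 + R)/(L + 8*(-1/9)) = (-33 + R)/(L - 8/9) = (-33 + R)/(-8/9 + L))
3*G(7*1, 61) = 3*(9*(-33 + 61)/(-8 + 9*(7*1))) = 3*(9*28/(-8 + 9*7)) = 3*(9*28/(-8 + 63)) = 3*(9*28/55) = 3*(9*(1/55)*28) = 3*(252/55) = 756/55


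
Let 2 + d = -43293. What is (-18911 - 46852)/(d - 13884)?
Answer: 65763/57179 ≈ 1.1501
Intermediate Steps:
d = -43295 (d = -2 - 43293 = -43295)
(-18911 - 46852)/(d - 13884) = (-18911 - 46852)/(-43295 - 13884) = -65763/(-57179) = -65763*(-1/57179) = 65763/57179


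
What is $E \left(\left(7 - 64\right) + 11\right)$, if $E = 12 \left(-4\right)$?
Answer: $2208$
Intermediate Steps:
$E = -48$
$E \left(\left(7 - 64\right) + 11\right) = - 48 \left(\left(7 - 64\right) + 11\right) = - 48 \left(-57 + 11\right) = \left(-48\right) \left(-46\right) = 2208$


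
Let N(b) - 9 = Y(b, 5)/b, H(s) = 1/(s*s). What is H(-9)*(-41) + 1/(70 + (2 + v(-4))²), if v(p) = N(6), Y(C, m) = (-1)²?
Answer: -284453/567729 ≈ -0.50104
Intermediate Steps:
Y(C, m) = 1
H(s) = s⁻² (H(s) = 1/(s²) = s⁻²)
N(b) = 9 + 1/b
v(p) = 55/6 (v(p) = 9 + 1/6 = 9 + ⅙ = 55/6)
H(-9)*(-41) + 1/(70 + (2 + v(-4))²) = -41/(-9)² + 1/(70 + (2 + 55/6)²) = (1/81)*(-41) + 1/(70 + (67/6)²) = -41/81 + 1/(70 + 4489/36) = -41/81 + 1/(7009/36) = -41/81 + 36/7009 = -284453/567729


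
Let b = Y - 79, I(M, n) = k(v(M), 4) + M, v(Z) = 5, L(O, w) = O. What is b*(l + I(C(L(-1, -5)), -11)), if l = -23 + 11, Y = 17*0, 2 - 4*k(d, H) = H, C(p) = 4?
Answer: 1343/2 ≈ 671.50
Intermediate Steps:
k(d, H) = 1/2 - H/4
I(M, n) = -1/2 + M (I(M, n) = (1/2 - 1/4*4) + M = (1/2 - 1) + M = -1/2 + M)
Y = 0
l = -12
b = -79 (b = 0 - 79 = -79)
b*(l + I(C(L(-1, -5)), -11)) = -79*(-12 + (-1/2 + 4)) = -79*(-12 + 7/2) = -79*(-17/2) = 1343/2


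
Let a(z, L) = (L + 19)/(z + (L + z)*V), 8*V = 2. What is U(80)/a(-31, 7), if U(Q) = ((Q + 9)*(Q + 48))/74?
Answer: -2848/13 ≈ -219.08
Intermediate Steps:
V = ¼ (V = (⅛)*2 = ¼ ≈ 0.25000)
a(z, L) = (19 + L)/(L/4 + 5*z/4) (a(z, L) = (L + 19)/(z + (L + z)*(¼)) = (19 + L)/(z + (L/4 + z/4)) = (19 + L)/(L/4 + 5*z/4))
U(Q) = (9 + Q)*(48 + Q)/74 (U(Q) = ((9 + Q)*(48 + Q))*(1/74) = (9 + Q)*(48 + Q)/74)
U(80)/a(-31, 7) = (216/37 + (1/74)*80² + (57/74)*80)/((4*(19 + 7)/(7 + 5*(-31)))) = (216/37 + (1/74)*6400 + 2280/37)/((4*26/(7 - 155))) = (216/37 + 3200/37 + 2280/37)/((4*26/(-148))) = 5696/(37*((4*(-1/148)*26))) = 5696/(37*(-26/37)) = (5696/37)*(-37/26) = -2848/13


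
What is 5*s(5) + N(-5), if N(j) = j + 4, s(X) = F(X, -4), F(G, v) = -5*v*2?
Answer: 199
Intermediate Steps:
F(G, v) = -10*v
s(X) = 40 (s(X) = -10*(-4) = 40)
N(j) = 4 + j
5*s(5) + N(-5) = 5*40 + (4 - 5) = 200 - 1 = 199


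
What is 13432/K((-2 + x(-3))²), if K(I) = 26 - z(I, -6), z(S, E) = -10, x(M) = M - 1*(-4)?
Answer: 3358/9 ≈ 373.11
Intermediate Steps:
x(M) = 4 + M (x(M) = M + 4 = 4 + M)
K(I) = 36 (K(I) = 26 - 1*(-10) = 26 + 10 = 36)
13432/K((-2 + x(-3))²) = 13432/36 = 13432*(1/36) = 3358/9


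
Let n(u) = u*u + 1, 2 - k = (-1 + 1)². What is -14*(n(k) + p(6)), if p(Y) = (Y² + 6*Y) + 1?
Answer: -1092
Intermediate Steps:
k = 2 (k = 2 - (-1 + 1)² = 2 - 1*0² = 2 - 1*0 = 2 + 0 = 2)
n(u) = 1 + u² (n(u) = u² + 1 = 1 + u²)
p(Y) = 1 + Y² + 6*Y
-14*(n(k) + p(6)) = -14*((1 + 2²) + (1 + 6² + 6*6)) = -14*((1 + 4) + (1 + 36 + 36)) = -14*(5 + 73) = -14*78 = -1092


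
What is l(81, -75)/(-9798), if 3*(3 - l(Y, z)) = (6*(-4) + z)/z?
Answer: -32/122475 ≈ -0.00026128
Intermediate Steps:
l(Y, z) = 3 - (-24 + z)/(3*z) (l(Y, z) = 3 - (6*(-4) + z)/(3*z) = 3 - (-24 + z)/(3*z))
l(81, -75)/(-9798) = (8/3 + 8/(-75))/(-9798) = (8/3 + 8*(-1/75))*(-1/9798) = (8/3 - 8/75)*(-1/9798) = (64/25)*(-1/9798) = -32/122475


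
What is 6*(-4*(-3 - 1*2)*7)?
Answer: 840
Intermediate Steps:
6*(-4*(-3 - 1*2)*7) = 6*(-4*(-3 - 2)*7) = 6*(-4*(-5)*7) = 6*(20*7) = 6*140 = 840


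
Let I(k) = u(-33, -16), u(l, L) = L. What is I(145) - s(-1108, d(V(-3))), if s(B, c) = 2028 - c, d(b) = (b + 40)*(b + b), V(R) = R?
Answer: -2266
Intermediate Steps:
I(k) = -16
d(b) = 2*b*(40 + b) (d(b) = (40 + b)*(2*b) = 2*b*(40 + b))
I(145) - s(-1108, d(V(-3))) = -16 - (2028 - 2*(-3)*(40 - 3)) = -16 - (2028 - 2*(-3)*37) = -16 - (2028 - 1*(-222)) = -16 - (2028 + 222) = -16 - 1*2250 = -16 - 2250 = -2266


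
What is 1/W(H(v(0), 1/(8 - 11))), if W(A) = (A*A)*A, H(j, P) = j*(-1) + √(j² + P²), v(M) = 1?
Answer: 3159 + 999*√10 ≈ 6318.1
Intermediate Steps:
H(j, P) = √(P² + j²) - j (H(j, P) = -j + √(P² + j²) = √(P² + j²) - j)
W(A) = A³ (W(A) = A²*A = A³)
1/W(H(v(0), 1/(8 - 11))) = 1/((√((1/(8 - 11))² + 1²) - 1*1)³) = 1/((√((1/(-3))² + 1) - 1)³) = 1/((√((-⅓)² + 1) - 1)³) = 1/((√(⅑ + 1) - 1)³) = 1/((√(10/9) - 1)³) = 1/((√10/3 - 1)³) = 1/((-1 + √10/3)³) = (-1 + √10/3)⁻³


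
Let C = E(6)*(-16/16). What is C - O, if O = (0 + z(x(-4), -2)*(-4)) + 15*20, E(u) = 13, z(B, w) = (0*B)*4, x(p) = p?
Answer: -313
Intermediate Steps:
z(B, w) = 0 (z(B, w) = 0*4 = 0)
C = -13 (C = 13*(-16/16) = 13*(-16*1/16) = 13*(-1) = -13)
O = 300 (O = (0 + 0*(-4)) + 15*20 = (0 + 0) + 300 = 0 + 300 = 300)
C - O = -13 - 1*300 = -13 - 300 = -313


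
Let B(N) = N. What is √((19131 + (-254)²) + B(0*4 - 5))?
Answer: √83642 ≈ 289.21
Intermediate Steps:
√((19131 + (-254)²) + B(0*4 - 5)) = √((19131 + (-254)²) + (0*4 - 5)) = √((19131 + 64516) + (0 - 5)) = √(83647 - 5) = √83642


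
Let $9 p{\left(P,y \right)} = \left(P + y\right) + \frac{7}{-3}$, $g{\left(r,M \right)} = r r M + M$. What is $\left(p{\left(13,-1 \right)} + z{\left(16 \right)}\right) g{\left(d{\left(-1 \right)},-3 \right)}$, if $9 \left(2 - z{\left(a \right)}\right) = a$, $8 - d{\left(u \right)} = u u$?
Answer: $- \frac{1750}{9} \approx -194.44$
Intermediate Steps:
$d{\left(u \right)} = 8 - u^{2}$ ($d{\left(u \right)} = 8 - u u = 8 - u^{2}$)
$g{\left(r,M \right)} = M + M r^{2}$ ($g{\left(r,M \right)} = r^{2} M + M = M r^{2} + M = M + M r^{2}$)
$z{\left(a \right)} = 2 - \frac{a}{9}$
$p{\left(P,y \right)} = - \frac{7}{27} + \frac{P}{9} + \frac{y}{9}$ ($p{\left(P,y \right)} = \frac{\left(P + y\right) + \frac{7}{-3}}{9} = \frac{\left(P + y\right) + 7 \left(- \frac{1}{3}\right)}{9} = \frac{\left(P + y\right) - \frac{7}{3}}{9} = \frac{- \frac{7}{3} + P + y}{9} = - \frac{7}{27} + \frac{P}{9} + \frac{y}{9}$)
$\left(p{\left(13,-1 \right)} + z{\left(16 \right)}\right) g{\left(d{\left(-1 \right)},-3 \right)} = \left(\left(- \frac{7}{27} + \frac{1}{9} \cdot 13 + \frac{1}{9} \left(-1\right)\right) + \left(2 - \frac{16}{9}\right)\right) \left(- 3 \left(1 + \left(8 - \left(-1\right)^{2}\right)^{2}\right)\right) = \left(\left(- \frac{7}{27} + \frac{13}{9} - \frac{1}{9}\right) + \left(2 - \frac{16}{9}\right)\right) \left(- 3 \left(1 + \left(8 - 1\right)^{2}\right)\right) = \left(\frac{29}{27} + \frac{2}{9}\right) \left(- 3 \left(1 + \left(8 - 1\right)^{2}\right)\right) = \frac{35 \left(- 3 \left(1 + 7^{2}\right)\right)}{27} = \frac{35 \left(- 3 \left(1 + 49\right)\right)}{27} = \frac{35 \left(\left(-3\right) 50\right)}{27} = \frac{35}{27} \left(-150\right) = - \frac{1750}{9}$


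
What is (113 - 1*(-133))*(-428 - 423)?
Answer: -209346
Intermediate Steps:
(113 - 1*(-133))*(-428 - 423) = (113 + 133)*(-851) = 246*(-851) = -209346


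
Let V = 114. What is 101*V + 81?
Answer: 11595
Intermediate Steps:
101*V + 81 = 101*114 + 81 = 11514 + 81 = 11595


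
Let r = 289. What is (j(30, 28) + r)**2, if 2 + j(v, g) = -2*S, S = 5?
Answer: 76729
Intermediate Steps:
j(v, g) = -12 (j(v, g) = -2 - 2*5 = -2 - 10 = -12)
(j(30, 28) + r)**2 = (-12 + 289)**2 = 277**2 = 76729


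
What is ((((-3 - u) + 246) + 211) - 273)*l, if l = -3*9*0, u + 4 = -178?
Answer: 0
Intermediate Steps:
u = -182 (u = -4 - 178 = -182)
l = 0 (l = -27*0 = 0)
((((-3 - u) + 246) + 211) - 273)*l = ((((-3 - 1*(-182)) + 246) + 211) - 273)*0 = ((((-3 + 182) + 246) + 211) - 273)*0 = (((179 + 246) + 211) - 273)*0 = ((425 + 211) - 273)*0 = (636 - 273)*0 = 363*0 = 0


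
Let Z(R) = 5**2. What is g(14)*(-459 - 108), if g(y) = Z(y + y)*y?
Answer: -198450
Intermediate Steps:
Z(R) = 25
g(y) = 25*y
g(14)*(-459 - 108) = (25*14)*(-459 - 108) = 350*(-567) = -198450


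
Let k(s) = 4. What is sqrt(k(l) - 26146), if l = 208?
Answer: I*sqrt(26142) ≈ 161.68*I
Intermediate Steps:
sqrt(k(l) - 26146) = sqrt(4 - 26146) = sqrt(-26142) = I*sqrt(26142)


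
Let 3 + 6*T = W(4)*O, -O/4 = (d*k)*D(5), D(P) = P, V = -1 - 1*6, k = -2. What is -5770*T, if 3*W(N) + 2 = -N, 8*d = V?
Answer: -193295/3 ≈ -64432.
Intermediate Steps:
V = -7 (V = -1 - 6 = -7)
d = -7/8 (d = (⅛)*(-7) = -7/8 ≈ -0.87500)
W(N) = -⅔ - N/3 (W(N) = -⅔ + (-N)/3 = -⅔ - N/3)
O = -35 (O = -4*(-7/8*(-2))*5 = -7*5 = -4*35/4 = -35)
T = 67/6 (T = -½ + ((-⅔ - ⅓*4)*(-35))/6 = -½ + ((-⅔ - 4/3)*(-35))/6 = -½ + (-2*(-35))/6 = -½ + (⅙)*70 = -½ + 35/3 = 67/6 ≈ 11.167)
-5770*T = -5770*67/6 = -193295/3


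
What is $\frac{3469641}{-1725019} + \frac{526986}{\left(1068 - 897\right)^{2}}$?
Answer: $\frac{9970433213}{622731859} \approx 16.011$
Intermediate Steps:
$\frac{3469641}{-1725019} + \frac{526986}{\left(1068 - 897\right)^{2}} = 3469641 \left(- \frac{1}{1725019}\right) + \frac{526986}{171^{2}} = - \frac{3469641}{1725019} + \frac{526986}{29241} = - \frac{3469641}{1725019} + 526986 \cdot \frac{1}{29241} = - \frac{3469641}{1725019} + \frac{6506}{361} = \frac{9970433213}{622731859}$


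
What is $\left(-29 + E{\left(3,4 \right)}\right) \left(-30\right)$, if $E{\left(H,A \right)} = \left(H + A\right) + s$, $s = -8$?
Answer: $900$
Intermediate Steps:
$E{\left(H,A \right)} = -8 + A + H$ ($E{\left(H,A \right)} = \left(H + A\right) - 8 = \left(A + H\right) - 8 = -8 + A + H$)
$\left(-29 + E{\left(3,4 \right)}\right) \left(-30\right) = \left(-29 + \left(-8 + 4 + 3\right)\right) \left(-30\right) = \left(-29 - 1\right) \left(-30\right) = \left(-30\right) \left(-30\right) = 900$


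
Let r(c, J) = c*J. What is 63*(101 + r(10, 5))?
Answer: 9513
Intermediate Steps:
r(c, J) = J*c
63*(101 + r(10, 5)) = 63*(101 + 5*10) = 63*(101 + 50) = 63*151 = 9513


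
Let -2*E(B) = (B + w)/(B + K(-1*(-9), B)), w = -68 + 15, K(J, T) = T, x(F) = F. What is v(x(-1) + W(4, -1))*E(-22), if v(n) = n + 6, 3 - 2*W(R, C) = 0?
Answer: -975/176 ≈ -5.5398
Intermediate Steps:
W(R, C) = 3/2 (W(R, C) = 3/2 - 1/2*0 = 3/2 + 0 = 3/2)
v(n) = 6 + n
w = -53
E(B) = -(-53 + B)/(4*B) (E(B) = -(B - 53)/(2*(B + B)) = -(-53 + B)/(2*(2*B)) = -(-53 + B)*1/(2*B)/2 = -(-53 + B)/(4*B))
v(x(-1) + W(4, -1))*E(-22) = (6 + (-1 + 3/2))*((1/4)*(53 - 1*(-22))/(-22)) = (6 + 1/2)*((1/4)*(-1/22)*(53 + 22)) = 13*((1/4)*(-1/22)*75)/2 = (13/2)*(-75/88) = -975/176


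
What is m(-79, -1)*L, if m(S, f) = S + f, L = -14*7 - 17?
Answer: 9200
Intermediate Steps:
L = -115 (L = -98 - 17 = -115)
m(-79, -1)*L = (-79 - 1)*(-115) = -80*(-115) = 9200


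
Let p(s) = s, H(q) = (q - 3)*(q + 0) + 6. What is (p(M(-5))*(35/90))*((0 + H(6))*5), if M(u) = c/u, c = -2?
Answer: 56/3 ≈ 18.667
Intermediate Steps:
M(u) = -2/u
H(q) = 6 + q*(-3 + q) (H(q) = (-3 + q)*q + 6 = q*(-3 + q) + 6 = 6 + q*(-3 + q))
(p(M(-5))*(35/90))*((0 + H(6))*5) = ((-2/(-5))*(35/90))*((0 + (6 + 6**2 - 3*6))*5) = ((-2*(-1/5))*(35*(1/90)))*((0 + (6 + 36 - 18))*5) = ((2/5)*(7/18))*((0 + 24)*5) = 7*(24*5)/45 = (7/45)*120 = 56/3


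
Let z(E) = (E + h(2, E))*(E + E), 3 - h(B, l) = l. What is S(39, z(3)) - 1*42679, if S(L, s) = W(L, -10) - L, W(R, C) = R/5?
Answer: -213551/5 ≈ -42710.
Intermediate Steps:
h(B, l) = 3 - l
z(E) = 6*E (z(E) = (E + (3 - E))*(E + E) = 3*(2*E) = 6*E)
W(R, C) = R/5 (W(R, C) = R*(1/5) = R/5)
S(L, s) = -4*L/5 (S(L, s) = L/5 - L = -4*L/5)
S(39, z(3)) - 1*42679 = -4/5*39 - 1*42679 = -156/5 - 42679 = -213551/5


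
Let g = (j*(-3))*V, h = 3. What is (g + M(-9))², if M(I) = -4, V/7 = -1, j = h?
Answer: 3481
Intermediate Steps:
j = 3
V = -7 (V = 7*(-1) = -7)
g = 63 (g = (3*(-3))*(-7) = -9*(-7) = 63)
(g + M(-9))² = (63 - 4)² = 59² = 3481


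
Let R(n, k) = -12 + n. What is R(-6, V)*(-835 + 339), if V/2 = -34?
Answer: 8928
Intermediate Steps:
V = -68 (V = 2*(-34) = -68)
R(-6, V)*(-835 + 339) = (-12 - 6)*(-835 + 339) = -18*(-496) = 8928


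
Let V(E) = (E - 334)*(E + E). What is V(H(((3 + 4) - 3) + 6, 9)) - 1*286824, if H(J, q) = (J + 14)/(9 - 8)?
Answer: -301704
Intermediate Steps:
H(J, q) = 14 + J (H(J, q) = (14 + J)/1 = (14 + J)*1 = 14 + J)
V(E) = 2*E*(-334 + E) (V(E) = (-334 + E)*(2*E) = 2*E*(-334 + E))
V(H(((3 + 4) - 3) + 6, 9)) - 1*286824 = 2*(14 + (((3 + 4) - 3) + 6))*(-334 + (14 + (((3 + 4) - 3) + 6))) - 1*286824 = 2*(14 + ((7 - 3) + 6))*(-334 + (14 + ((7 - 3) + 6))) - 286824 = 2*(14 + (4 + 6))*(-334 + (14 + (4 + 6))) - 286824 = 2*(14 + 10)*(-334 + (14 + 10)) - 286824 = 2*24*(-334 + 24) - 286824 = 2*24*(-310) - 286824 = -14880 - 286824 = -301704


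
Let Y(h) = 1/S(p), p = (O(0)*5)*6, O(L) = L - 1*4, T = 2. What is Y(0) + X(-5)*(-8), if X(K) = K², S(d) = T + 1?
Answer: -599/3 ≈ -199.67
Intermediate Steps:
O(L) = -4 + L (O(L) = L - 4 = -4 + L)
p = -120 (p = ((-4 + 0)*5)*6 = -4*5*6 = -20*6 = -120)
S(d) = 3 (S(d) = 2 + 1 = 3)
Y(h) = ⅓ (Y(h) = 1/3 = ⅓)
Y(0) + X(-5)*(-8) = ⅓ + (-5)²*(-8) = ⅓ + 25*(-8) = ⅓ - 200 = -599/3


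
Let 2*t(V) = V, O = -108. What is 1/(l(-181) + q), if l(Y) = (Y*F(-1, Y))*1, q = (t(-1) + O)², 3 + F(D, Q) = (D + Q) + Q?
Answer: 4/312073 ≈ 1.2818e-5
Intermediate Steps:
t(V) = V/2
F(D, Q) = -3 + D + 2*Q (F(D, Q) = -3 + ((D + Q) + Q) = -3 + (D + 2*Q) = -3 + D + 2*Q)
q = 47089/4 (q = ((½)*(-1) - 108)² = (-½ - 108)² = (-217/2)² = 47089/4 ≈ 11772.)
l(Y) = Y*(-4 + 2*Y) (l(Y) = (Y*(-3 - 1 + 2*Y))*1 = (Y*(-4 + 2*Y))*1 = Y*(-4 + 2*Y))
1/(l(-181) + q) = 1/(2*(-181)*(-2 - 181) + 47089/4) = 1/(2*(-181)*(-183) + 47089/4) = 1/(66246 + 47089/4) = 1/(312073/4) = 4/312073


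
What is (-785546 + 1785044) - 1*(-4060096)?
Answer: 5059594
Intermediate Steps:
(-785546 + 1785044) - 1*(-4060096) = 999498 + 4060096 = 5059594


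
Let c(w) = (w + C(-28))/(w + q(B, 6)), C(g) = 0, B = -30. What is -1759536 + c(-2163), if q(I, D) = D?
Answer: -1265105663/719 ≈ -1.7595e+6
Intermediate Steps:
c(w) = w/(6 + w) (c(w) = (w + 0)/(w + 6) = w/(6 + w))
-1759536 + c(-2163) = -1759536 - 2163/(6 - 2163) = -1759536 - 2163/(-2157) = -1759536 - 2163*(-1/2157) = -1759536 + 721/719 = -1265105663/719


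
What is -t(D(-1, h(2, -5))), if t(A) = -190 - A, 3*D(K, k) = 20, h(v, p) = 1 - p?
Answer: 590/3 ≈ 196.67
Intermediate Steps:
D(K, k) = 20/3 (D(K, k) = (⅓)*20 = 20/3)
-t(D(-1, h(2, -5))) = -(-190 - 1*20/3) = -(-190 - 20/3) = -1*(-590/3) = 590/3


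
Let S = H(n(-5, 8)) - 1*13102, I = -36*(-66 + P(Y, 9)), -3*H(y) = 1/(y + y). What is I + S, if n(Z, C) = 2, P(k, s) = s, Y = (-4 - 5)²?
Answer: -132601/12 ≈ -11050.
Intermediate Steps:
Y = 81 (Y = (-9)² = 81)
H(y) = -1/(6*y) (H(y) = -1/(3*(y + y)) = -1/(2*y)/3 = -1/(6*y))
I = 2052 (I = -36*(-66 + 9) = -36*(-57) = 2052)
S = -157225/12 (S = -⅙/2 - 1*13102 = -⅙*½ - 13102 = -1/12 - 13102 = -157225/12 ≈ -13102.)
I + S = 2052 - 157225/12 = -132601/12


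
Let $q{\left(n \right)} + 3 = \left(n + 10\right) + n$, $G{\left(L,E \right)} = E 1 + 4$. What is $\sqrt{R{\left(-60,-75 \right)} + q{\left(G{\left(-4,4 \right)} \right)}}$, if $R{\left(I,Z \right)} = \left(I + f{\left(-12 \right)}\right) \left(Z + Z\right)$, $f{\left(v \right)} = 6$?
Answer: $\sqrt{8123} \approx 90.128$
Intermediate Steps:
$G{\left(L,E \right)} = 4 + E$ ($G{\left(L,E \right)} = E + 4 = 4 + E$)
$R{\left(I,Z \right)} = 2 Z \left(6 + I\right)$ ($R{\left(I,Z \right)} = \left(I + 6\right) \left(Z + Z\right) = \left(6 + I\right) 2 Z = 2 Z \left(6 + I\right)$)
$q{\left(n \right)} = 7 + 2 n$ ($q{\left(n \right)} = -3 + \left(\left(n + 10\right) + n\right) = -3 + \left(\left(10 + n\right) + n\right) = -3 + \left(10 + 2 n\right) = 7 + 2 n$)
$\sqrt{R{\left(-60,-75 \right)} + q{\left(G{\left(-4,4 \right)} \right)}} = \sqrt{2 \left(-75\right) \left(6 - 60\right) + \left(7 + 2 \left(4 + 4\right)\right)} = \sqrt{2 \left(-75\right) \left(-54\right) + \left(7 + 2 \cdot 8\right)} = \sqrt{8100 + \left(7 + 16\right)} = \sqrt{8100 + 23} = \sqrt{8123}$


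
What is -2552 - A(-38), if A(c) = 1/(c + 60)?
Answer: -56145/22 ≈ -2552.0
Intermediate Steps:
A(c) = 1/(60 + c)
-2552 - A(-38) = -2552 - 1/(60 - 38) = -2552 - 1/22 = -56145/22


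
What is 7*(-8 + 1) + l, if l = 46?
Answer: -3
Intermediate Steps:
7*(-8 + 1) + l = 7*(-8 + 1) + 46 = 7*(-7) + 46 = -49 + 46 = -3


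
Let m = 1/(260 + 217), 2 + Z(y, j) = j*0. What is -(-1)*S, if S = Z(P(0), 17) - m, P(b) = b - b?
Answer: -955/477 ≈ -2.0021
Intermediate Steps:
P(b) = 0
Z(y, j) = -2 (Z(y, j) = -2 + j*0 = -2 + 0 = -2)
m = 1/477 ≈ 0.0020964
S = -955/477 (S = -2 - 1*1/477 = -2 - 1/477 = -955/477 ≈ -2.0021)
-(-1)*S = -(-1)*(-955)/477 = -1*955/477 = -955/477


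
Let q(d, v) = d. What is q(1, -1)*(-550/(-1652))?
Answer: 275/826 ≈ 0.33293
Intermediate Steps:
q(1, -1)*(-550/(-1652)) = 1*(-550/(-1652)) = 1*(-550*(-1/1652)) = 1*(275/826) = 275/826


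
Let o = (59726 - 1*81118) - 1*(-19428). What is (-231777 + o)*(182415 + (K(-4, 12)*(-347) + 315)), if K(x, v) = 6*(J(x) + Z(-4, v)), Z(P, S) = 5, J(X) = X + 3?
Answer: -40764897882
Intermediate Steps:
J(X) = 3 + X
o = -1964 (o = (59726 - 81118) + 19428 = -21392 + 19428 = -1964)
K(x, v) = 48 + 6*x (K(x, v) = 6*((3 + x) + 5) = 6*(8 + x) = 48 + 6*x)
(-231777 + o)*(182415 + (K(-4, 12)*(-347) + 315)) = (-231777 - 1964)*(182415 + ((48 + 6*(-4))*(-347) + 315)) = -233741*(182415 + ((48 - 24)*(-347) + 315)) = -233741*(182415 + (24*(-347) + 315)) = -233741*(182415 + (-8328 + 315)) = -233741*(182415 - 8013) = -233741*174402 = -40764897882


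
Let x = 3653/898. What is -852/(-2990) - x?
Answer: -5078687/1342510 ≈ -3.7830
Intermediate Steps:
x = 3653/898 (x = 3653*(1/898) = 3653/898 ≈ 4.0679)
-852/(-2990) - x = -852/(-2990) - 1*3653/898 = -852*(-1/2990) - 3653/898 = 426/1495 - 3653/898 = -5078687/1342510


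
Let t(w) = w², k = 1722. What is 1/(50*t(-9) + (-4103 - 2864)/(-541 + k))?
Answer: 1181/4776083 ≈ 0.00024727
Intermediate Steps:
1/(50*t(-9) + (-4103 - 2864)/(-541 + k)) = 1/(50*(-9)² + (-4103 - 2864)/(-541 + 1722)) = 1/(50*81 - 6967/1181) = 1/(4050 - 6967*1/1181) = 1/(4050 - 6967/1181) = 1/(4776083/1181) = 1181/4776083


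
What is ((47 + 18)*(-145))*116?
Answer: -1093300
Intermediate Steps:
((47 + 18)*(-145))*116 = (65*(-145))*116 = -9425*116 = -1093300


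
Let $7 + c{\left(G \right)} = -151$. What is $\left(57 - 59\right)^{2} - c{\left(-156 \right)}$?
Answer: $162$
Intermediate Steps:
$c{\left(G \right)} = -158$ ($c{\left(G \right)} = -7 - 151 = -158$)
$\left(57 - 59\right)^{2} - c{\left(-156 \right)} = \left(57 - 59\right)^{2} - -158 = \left(-2\right)^{2} + 158 = 4 + 158 = 162$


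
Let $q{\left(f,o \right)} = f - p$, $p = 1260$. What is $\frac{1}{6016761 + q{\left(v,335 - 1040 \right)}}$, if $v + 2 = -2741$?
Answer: $\frac{1}{6012758} \approx 1.6631 \cdot 10^{-7}$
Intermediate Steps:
$v = -2743$ ($v = -2 - 2741 = -2743$)
$q{\left(f,o \right)} = -1260 + f$ ($q{\left(f,o \right)} = f - 1260 = -1260 + f$)
$\frac{1}{6016761 + q{\left(v,335 - 1040 \right)}} = \frac{1}{6016761 - 4003} = \frac{1}{6012758}$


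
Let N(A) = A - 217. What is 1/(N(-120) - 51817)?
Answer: -1/52154 ≈ -1.9174e-5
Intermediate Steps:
N(A) = -217 + A
1/(N(-120) - 51817) = 1/((-217 - 120) - 51817) = 1/(-337 - 51817) = 1/(-52154) = -1/52154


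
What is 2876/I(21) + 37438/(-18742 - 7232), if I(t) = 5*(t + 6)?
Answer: 1289761/64935 ≈ 19.862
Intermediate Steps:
I(t) = 30 + 5*t (I(t) = 5*(6 + t) = 30 + 5*t)
2876/I(21) + 37438/(-18742 - 7232) = 2876/(30 + 5*21) + 37438/(-18742 - 7232) = 2876/(30 + 105) + 37438/(-25974) = 2876/135 + 37438*(-1/25974) = 2876*(1/135) - 18719/12987 = 2876/135 - 18719/12987 = 1289761/64935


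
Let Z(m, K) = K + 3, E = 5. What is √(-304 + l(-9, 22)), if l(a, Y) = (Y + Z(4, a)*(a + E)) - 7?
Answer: I*√265 ≈ 16.279*I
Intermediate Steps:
Z(m, K) = 3 + K
l(a, Y) = -7 + Y + (3 + a)*(5 + a) (l(a, Y) = (Y + (3 + a)*(a + 5)) - 7 = (Y + (3 + a)*(5 + a)) - 7 = -7 + Y + (3 + a)*(5 + a))
√(-304 + l(-9, 22)) = √(-304 + (8 + 22 + (-9)² + 8*(-9))) = √(-304 + (8 + 22 + 81 - 72)) = √(-304 + 39) = √(-265) = I*√265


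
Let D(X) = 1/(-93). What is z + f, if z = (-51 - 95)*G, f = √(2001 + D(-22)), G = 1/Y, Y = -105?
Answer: 146/105 + 2*√4326639/93 ≈ 46.123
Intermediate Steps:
D(X) = -1/93
G = -1/105 (G = 1/(-105) = -1/105 ≈ -0.0095238)
f = 2*√4326639/93 (f = √(2001 - 1/93) = √(186092/93) = 2*√4326639/93 ≈ 44.732)
z = 146/105 (z = (-51 - 95)*(-1/105) = -146*(-1/105) = 146/105 ≈ 1.3905)
z + f = 146/105 + 2*√4326639/93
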